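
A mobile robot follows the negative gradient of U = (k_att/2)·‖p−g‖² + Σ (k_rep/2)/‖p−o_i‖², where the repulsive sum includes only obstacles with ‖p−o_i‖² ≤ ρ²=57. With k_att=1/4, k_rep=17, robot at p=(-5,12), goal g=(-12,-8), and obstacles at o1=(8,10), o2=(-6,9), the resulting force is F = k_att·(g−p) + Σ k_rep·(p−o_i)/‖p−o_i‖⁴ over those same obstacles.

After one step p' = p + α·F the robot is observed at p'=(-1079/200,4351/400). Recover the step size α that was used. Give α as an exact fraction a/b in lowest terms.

α = 1/4

F_att = 1/4·(g−p) = 1/4·(-7,-20) = (-1.7500,-5.0000)
o1: d²=173 > ρ²=57 → inactive
o2: d²=10 ≤ ρ²=57; F_rep = 17·(1,3)/10² = (0.1700,0.5100)
F = F_att + ΣF_rep = (-1.5800,-4.4900)
Δp = p'−p = (-0.3950,-1.1225); α = Δx/Fx = (-79/200) / (-79/50) = 1/4
check: Δy/Fy = (-449/400) / (-449/100) = 1/4 ✓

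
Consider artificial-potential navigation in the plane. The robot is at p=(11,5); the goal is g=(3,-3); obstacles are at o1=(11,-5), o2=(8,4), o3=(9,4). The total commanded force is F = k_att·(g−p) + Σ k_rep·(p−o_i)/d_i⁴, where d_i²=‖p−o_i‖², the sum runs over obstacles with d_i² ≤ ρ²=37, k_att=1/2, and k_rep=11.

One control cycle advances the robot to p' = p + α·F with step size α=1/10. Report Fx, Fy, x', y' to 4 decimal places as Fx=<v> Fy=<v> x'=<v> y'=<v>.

Fx=-2.7900 Fy=-3.4500 x'=10.7210 y'=4.6550

F_att = 1/2·(g−p) = 1/2·(-8,-8) = (-4.0000,-4.0000)
o1: d²=100 > ρ²=37 → inactive
o2: d²=10 ≤ ρ²=37; F_rep = 11·(3,1)/10² = (0.3300,0.1100)
o3: d²=5 ≤ ρ²=37; F_rep = 11·(2,1)/5² = (0.8800,0.4400)
F = F_att + ΣF_rep = (-2.7900,-3.4500)
p' = p + 1/10·F = (10.7210,4.6550)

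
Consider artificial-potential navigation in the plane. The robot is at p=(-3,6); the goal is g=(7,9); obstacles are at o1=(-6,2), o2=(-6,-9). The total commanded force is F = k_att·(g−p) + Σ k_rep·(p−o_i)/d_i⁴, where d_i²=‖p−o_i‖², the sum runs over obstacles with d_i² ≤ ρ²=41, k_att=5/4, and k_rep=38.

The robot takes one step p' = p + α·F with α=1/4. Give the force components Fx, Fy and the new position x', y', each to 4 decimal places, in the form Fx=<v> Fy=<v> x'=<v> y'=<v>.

F_att = 5/4·(g−p) = 5/4·(10,3) = (12.5000,3.7500)
o1: d²=25 ≤ ρ²=41; F_rep = 38·(3,4)/25² = (0.1824,0.2432)
o2: d²=234 > ρ²=41 → inactive
F = F_att + ΣF_rep = (12.6824,3.9932)
p' = p + 1/4·F = (0.1706,6.9983)

Fx=12.6824 Fy=3.9932 x'=0.1706 y'=6.9983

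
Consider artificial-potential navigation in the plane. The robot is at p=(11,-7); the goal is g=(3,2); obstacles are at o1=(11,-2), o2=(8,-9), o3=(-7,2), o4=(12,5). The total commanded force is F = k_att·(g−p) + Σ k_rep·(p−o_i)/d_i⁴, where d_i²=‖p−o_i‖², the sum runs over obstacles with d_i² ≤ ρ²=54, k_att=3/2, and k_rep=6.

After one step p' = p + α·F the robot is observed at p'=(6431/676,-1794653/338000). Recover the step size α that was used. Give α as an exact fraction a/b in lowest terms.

α = 1/8

F_att = 3/2·(g−p) = 3/2·(-8,9) = (-12.0000,13.5000)
o1: d²=25 ≤ ρ²=54; F_rep = 6·(0,-5)/25² = (0.0000,-0.0480)
o2: d²=13 ≤ ρ²=54; F_rep = 6·(3,2)/13² = (0.1065,0.0710)
o3: d²=405 > ρ²=54 → inactive
o4: d²=145 > ρ²=54 → inactive
F = F_att + ΣF_rep = (-11.8935,13.5230)
Δp = p'−p = (-1.4867,1.6904); α = Δx/Fx = (-1005/676) / (-2010/169) = 1/8
check: Δy/Fy = (571347/338000) / (571347/42250) = 1/8 ✓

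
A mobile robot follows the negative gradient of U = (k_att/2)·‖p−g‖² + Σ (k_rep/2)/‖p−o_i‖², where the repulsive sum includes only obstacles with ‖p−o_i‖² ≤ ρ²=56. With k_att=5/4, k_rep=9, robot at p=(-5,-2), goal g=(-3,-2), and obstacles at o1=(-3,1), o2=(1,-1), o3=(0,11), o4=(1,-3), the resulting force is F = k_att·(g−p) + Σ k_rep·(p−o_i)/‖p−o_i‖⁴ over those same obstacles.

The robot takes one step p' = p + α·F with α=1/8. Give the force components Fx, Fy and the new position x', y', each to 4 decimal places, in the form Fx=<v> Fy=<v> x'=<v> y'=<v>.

F_att = 5/4·(g−p) = 5/4·(2,0) = (2.5000,0.0000)
o1: d²=13 ≤ ρ²=56; F_rep = 9·(-2,-3)/13² = (-0.1065,-0.1598)
o2: d²=37 ≤ ρ²=56; F_rep = 9·(-6,-1)/37² = (-0.0394,-0.0066)
o3: d²=194 > ρ²=56 → inactive
o4: d²=37 ≤ ρ²=56; F_rep = 9·(-6,1)/37² = (-0.0394,0.0066)
F = F_att + ΣF_rep = (2.3146,-0.1598)
p' = p + 1/8·F = (-4.7107,-2.0200)

Fx=2.3146 Fy=-0.1598 x'=-4.7107 y'=-2.0200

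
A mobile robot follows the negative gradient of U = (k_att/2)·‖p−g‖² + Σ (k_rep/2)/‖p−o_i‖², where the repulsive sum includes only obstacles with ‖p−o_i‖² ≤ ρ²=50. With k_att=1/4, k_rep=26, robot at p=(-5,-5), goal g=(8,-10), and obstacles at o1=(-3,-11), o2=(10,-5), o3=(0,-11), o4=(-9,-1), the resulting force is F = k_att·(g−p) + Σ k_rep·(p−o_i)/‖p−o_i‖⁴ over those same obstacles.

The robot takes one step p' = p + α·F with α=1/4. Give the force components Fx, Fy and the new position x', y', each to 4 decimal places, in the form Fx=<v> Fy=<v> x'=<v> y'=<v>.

Fx=3.3191 Fy=-1.2541 x'=-4.1702 y'=-5.3135

F_att = 1/4·(g−p) = 1/4·(13,-5) = (3.2500,-1.2500)
o1: d²=40 ≤ ρ²=50; F_rep = 26·(-2,6)/40² = (-0.0325,0.0975)
o2: d²=225 > ρ²=50 → inactive
o3: d²=61 > ρ²=50 → inactive
o4: d²=32 ≤ ρ²=50; F_rep = 26·(4,-4)/32² = (0.1016,-0.1016)
F = F_att + ΣF_rep = (3.3191,-1.2541)
p' = p + 1/4·F = (-4.1702,-5.3135)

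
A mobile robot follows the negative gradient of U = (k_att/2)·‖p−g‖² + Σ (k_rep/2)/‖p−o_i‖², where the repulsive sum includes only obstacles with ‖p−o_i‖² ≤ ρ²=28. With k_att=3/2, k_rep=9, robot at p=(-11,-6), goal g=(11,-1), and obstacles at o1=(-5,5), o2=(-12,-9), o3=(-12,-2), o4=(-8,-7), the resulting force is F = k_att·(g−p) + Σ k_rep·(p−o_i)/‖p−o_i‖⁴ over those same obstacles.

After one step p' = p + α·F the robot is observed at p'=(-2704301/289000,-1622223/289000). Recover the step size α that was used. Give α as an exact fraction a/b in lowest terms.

α = 1/20

F_att = 3/2·(g−p) = 3/2·(22,5) = (33.0000,7.5000)
o1: d²=157 > ρ²=28 → inactive
o2: d²=10 ≤ ρ²=28; F_rep = 9·(1,3)/10² = (0.0900,0.2700)
o3: d²=17 ≤ ρ²=28; F_rep = 9·(1,-4)/17² = (0.0311,-0.1246)
o4: d²=10 ≤ ρ²=28; F_rep = 9·(-3,1)/10² = (-0.2700,0.0900)
F = F_att + ΣF_rep = (32.8511,7.7354)
Δp = p'−p = (1.6426,0.3868); α = Δx/Fx = (474699/289000) / (474699/14450) = 1/20
check: Δy/Fy = (111777/289000) / (111777/14450) = 1/20 ✓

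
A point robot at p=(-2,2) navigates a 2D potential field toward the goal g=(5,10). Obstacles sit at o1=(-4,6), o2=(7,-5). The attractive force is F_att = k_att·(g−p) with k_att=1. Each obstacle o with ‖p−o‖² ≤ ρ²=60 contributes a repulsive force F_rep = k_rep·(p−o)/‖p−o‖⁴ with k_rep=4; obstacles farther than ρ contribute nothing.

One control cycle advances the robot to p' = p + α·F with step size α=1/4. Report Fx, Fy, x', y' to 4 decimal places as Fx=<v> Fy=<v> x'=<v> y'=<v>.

Fx=7.0200 Fy=7.9600 x'=-0.2450 y'=3.9900

F_att = 1·(g−p) = 1·(7,8) = (7.0000,8.0000)
o1: d²=20 ≤ ρ²=60; F_rep = 4·(2,-4)/20² = (0.0200,-0.0400)
o2: d²=130 > ρ²=60 → inactive
F = F_att + ΣF_rep = (7.0200,7.9600)
p' = p + 1/4·F = (-0.2450,3.9900)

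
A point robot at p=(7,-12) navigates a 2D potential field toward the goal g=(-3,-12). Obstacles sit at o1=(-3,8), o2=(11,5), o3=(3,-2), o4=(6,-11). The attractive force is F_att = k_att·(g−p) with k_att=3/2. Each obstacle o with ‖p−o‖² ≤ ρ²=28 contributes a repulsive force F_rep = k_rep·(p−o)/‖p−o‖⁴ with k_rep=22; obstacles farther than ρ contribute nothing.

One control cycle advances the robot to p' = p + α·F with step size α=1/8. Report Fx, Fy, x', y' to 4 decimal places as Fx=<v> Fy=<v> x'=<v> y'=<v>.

F_att = 3/2·(g−p) = 3/2·(-10,0) = (-15.0000,0.0000)
o1: d²=500 > ρ²=28 → inactive
o2: d²=305 > ρ²=28 → inactive
o3: d²=116 > ρ²=28 → inactive
o4: d²=2 ≤ ρ²=28; F_rep = 22·(1,-1)/2² = (5.5000,-5.5000)
F = F_att + ΣF_rep = (-9.5000,-5.5000)
p' = p + 1/8·F = (5.8125,-12.6875)

Fx=-9.5000 Fy=-5.5000 x'=5.8125 y'=-12.6875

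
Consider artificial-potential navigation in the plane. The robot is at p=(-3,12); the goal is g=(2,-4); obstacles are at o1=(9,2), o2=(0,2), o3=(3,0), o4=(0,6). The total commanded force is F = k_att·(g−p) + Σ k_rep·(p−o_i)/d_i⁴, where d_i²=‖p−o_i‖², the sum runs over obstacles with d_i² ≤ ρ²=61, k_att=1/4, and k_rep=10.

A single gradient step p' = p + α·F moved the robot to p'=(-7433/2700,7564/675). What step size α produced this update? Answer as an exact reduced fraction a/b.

α = 1/5

F_att = 1/4·(g−p) = 1/4·(5,-16) = (1.2500,-4.0000)
o1: d²=244 > ρ²=61 → inactive
o2: d²=109 > ρ²=61 → inactive
o3: d²=180 > ρ²=61 → inactive
o4: d²=45 ≤ ρ²=61; F_rep = 10·(-3,6)/45² = (-0.0148,0.0296)
F = F_att + ΣF_rep = (1.2352,-3.9704)
Δp = p'−p = (0.2470,-0.7941); α = Δx/Fx = (667/2700) / (667/540) = 1/5
check: Δy/Fy = (-536/675) / (-536/135) = 1/5 ✓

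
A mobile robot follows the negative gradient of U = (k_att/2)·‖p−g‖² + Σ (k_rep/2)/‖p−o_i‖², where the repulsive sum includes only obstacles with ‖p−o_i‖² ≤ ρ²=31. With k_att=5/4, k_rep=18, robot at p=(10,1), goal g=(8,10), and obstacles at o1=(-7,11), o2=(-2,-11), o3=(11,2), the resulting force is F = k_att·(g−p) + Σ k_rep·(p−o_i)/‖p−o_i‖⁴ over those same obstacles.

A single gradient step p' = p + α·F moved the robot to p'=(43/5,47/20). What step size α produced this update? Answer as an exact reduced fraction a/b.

α = 1/5

F_att = 5/4·(g−p) = 5/4·(-2,9) = (-2.5000,11.2500)
o1: d²=389 > ρ²=31 → inactive
o2: d²=288 > ρ²=31 → inactive
o3: d²=2 ≤ ρ²=31; F_rep = 18·(-1,-1)/2² = (-4.5000,-4.5000)
F = F_att + ΣF_rep = (-7.0000,6.7500)
Δp = p'−p = (-1.4000,1.3500); α = Δx/Fx = (-7/5) / (-7) = 1/5
check: Δy/Fy = (27/20) / (27/4) = 1/5 ✓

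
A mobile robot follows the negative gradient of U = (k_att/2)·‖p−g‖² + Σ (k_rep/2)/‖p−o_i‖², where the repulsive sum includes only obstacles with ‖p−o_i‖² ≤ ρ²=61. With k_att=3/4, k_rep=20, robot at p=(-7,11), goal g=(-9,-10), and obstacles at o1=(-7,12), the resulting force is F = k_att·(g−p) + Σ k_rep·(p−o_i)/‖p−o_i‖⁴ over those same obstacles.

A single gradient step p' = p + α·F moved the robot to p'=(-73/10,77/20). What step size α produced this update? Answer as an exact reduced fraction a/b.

F_att = 3/4·(g−p) = 3/4·(-2,-21) = (-1.5000,-15.7500)
o1: d²=1 ≤ ρ²=61; F_rep = 20·(0,-1)/1² = (0.0000,-20.0000)
F = F_att + ΣF_rep = (-1.5000,-35.7500)
Δp = p'−p = (-0.3000,-7.1500); α = Δx/Fx = (-3/10) / (-3/2) = 1/5
check: Δy/Fy = (-143/20) / (-143/4) = 1/5 ✓

α = 1/5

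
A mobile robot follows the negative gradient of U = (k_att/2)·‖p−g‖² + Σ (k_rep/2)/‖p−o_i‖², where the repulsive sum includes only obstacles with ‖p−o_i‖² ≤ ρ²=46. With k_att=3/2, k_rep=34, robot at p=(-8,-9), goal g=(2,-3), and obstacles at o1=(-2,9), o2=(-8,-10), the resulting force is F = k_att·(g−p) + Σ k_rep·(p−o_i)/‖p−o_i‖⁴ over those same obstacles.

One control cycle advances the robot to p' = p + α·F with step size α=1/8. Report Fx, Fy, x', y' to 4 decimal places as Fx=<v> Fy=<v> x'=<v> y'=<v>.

Fx=15.0000 Fy=43.0000 x'=-6.1250 y'=-3.6250

F_att = 3/2·(g−p) = 3/2·(10,6) = (15.0000,9.0000)
o1: d²=360 > ρ²=46 → inactive
o2: d²=1 ≤ ρ²=46; F_rep = 34·(0,1)/1² = (0.0000,34.0000)
F = F_att + ΣF_rep = (15.0000,43.0000)
p' = p + 1/8·F = (-6.1250,-3.6250)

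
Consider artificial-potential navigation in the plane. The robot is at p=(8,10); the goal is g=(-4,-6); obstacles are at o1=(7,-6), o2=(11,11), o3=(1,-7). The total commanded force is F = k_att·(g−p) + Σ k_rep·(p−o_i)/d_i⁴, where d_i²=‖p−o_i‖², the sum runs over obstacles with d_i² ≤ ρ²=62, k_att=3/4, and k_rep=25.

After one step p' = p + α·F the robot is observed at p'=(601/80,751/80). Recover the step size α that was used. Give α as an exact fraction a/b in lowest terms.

α = 1/20

F_att = 3/4·(g−p) = 3/4·(-12,-16) = (-9.0000,-12.0000)
o1: d²=257 > ρ²=62 → inactive
o2: d²=10 ≤ ρ²=62; F_rep = 25·(-3,-1)/10² = (-0.7500,-0.2500)
o3: d²=338 > ρ²=62 → inactive
F = F_att + ΣF_rep = (-9.7500,-12.2500)
Δp = p'−p = (-0.4875,-0.6125); α = Δx/Fx = (-39/80) / (-39/4) = 1/20
check: Δy/Fy = (-49/80) / (-49/4) = 1/20 ✓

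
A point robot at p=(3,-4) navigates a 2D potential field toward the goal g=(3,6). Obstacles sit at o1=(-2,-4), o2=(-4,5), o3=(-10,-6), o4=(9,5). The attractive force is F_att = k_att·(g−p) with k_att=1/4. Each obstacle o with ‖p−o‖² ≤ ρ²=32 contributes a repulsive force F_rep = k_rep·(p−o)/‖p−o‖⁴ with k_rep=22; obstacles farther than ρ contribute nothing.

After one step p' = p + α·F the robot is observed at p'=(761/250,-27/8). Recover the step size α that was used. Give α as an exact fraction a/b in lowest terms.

F_att = 1/4·(g−p) = 1/4·(0,10) = (0.0000,2.5000)
o1: d²=25 ≤ ρ²=32; F_rep = 22·(5,0)/25² = (0.1760,0.0000)
o2: d²=130 > ρ²=32 → inactive
o3: d²=173 > ρ²=32 → inactive
o4: d²=117 > ρ²=32 → inactive
F = F_att + ΣF_rep = (0.1760,2.5000)
Δp = p'−p = (0.0440,0.6250); α = Δx/Fx = (11/250) / (22/125) = 1/4
check: Δy/Fy = (5/8) / (5/2) = 1/4 ✓

α = 1/4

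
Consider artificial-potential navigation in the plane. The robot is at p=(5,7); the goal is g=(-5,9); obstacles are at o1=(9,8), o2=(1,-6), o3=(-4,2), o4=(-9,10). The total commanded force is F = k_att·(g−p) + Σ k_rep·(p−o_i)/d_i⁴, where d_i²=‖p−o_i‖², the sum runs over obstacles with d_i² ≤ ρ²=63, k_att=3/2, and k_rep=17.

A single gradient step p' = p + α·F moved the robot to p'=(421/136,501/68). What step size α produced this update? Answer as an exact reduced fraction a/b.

F_att = 3/2·(g−p) = 3/2·(-10,2) = (-15.0000,3.0000)
o1: d²=17 ≤ ρ²=63; F_rep = 17·(-4,-1)/17² = (-0.2353,-0.0588)
o2: d²=185 > ρ²=63 → inactive
o3: d²=106 > ρ²=63 → inactive
o4: d²=205 > ρ²=63 → inactive
F = F_att + ΣF_rep = (-15.2353,2.9412)
Δp = p'−p = (-1.9044,0.3676); α = Δx/Fx = (-259/136) / (-259/17) = 1/8
check: Δy/Fy = (25/68) / (50/17) = 1/8 ✓

α = 1/8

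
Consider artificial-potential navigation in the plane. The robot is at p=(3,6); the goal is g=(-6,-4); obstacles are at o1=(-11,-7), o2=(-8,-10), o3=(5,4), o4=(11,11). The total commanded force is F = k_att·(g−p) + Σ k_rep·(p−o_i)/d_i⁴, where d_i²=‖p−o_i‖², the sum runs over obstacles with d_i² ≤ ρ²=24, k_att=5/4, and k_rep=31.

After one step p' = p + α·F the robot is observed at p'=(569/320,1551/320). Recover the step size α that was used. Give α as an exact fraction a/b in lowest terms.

α = 1/10

F_att = 5/4·(g−p) = 5/4·(-9,-10) = (-11.2500,-12.5000)
o1: d²=365 > ρ²=24 → inactive
o2: d²=377 > ρ²=24 → inactive
o3: d²=8 ≤ ρ²=24; F_rep = 31·(-2,2)/8² = (-0.9688,0.9688)
o4: d²=89 > ρ²=24 → inactive
F = F_att + ΣF_rep = (-12.2188,-11.5312)
Δp = p'−p = (-1.2219,-1.1531); α = Δx/Fx = (-391/320) / (-391/32) = 1/10
check: Δy/Fy = (-369/320) / (-369/32) = 1/10 ✓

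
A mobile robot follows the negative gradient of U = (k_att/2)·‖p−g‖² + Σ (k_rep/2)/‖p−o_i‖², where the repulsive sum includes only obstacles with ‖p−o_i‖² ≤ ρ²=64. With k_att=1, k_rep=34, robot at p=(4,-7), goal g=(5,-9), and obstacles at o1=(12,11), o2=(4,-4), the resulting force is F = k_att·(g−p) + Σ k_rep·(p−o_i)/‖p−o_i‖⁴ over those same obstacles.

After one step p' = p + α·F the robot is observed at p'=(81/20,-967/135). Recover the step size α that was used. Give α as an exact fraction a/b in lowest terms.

F_att = 1·(g−p) = 1·(1,-2) = (1.0000,-2.0000)
o1: d²=388 > ρ²=64 → inactive
o2: d²=9 ≤ ρ²=64; F_rep = 34·(0,-3)/9² = (0.0000,-1.2593)
F = F_att + ΣF_rep = (1.0000,-3.2593)
Δp = p'−p = (0.0500,-0.1630); α = Δx/Fx = (1/20) / (1) = 1/20
check: Δy/Fy = (-22/135) / (-88/27) = 1/20 ✓

α = 1/20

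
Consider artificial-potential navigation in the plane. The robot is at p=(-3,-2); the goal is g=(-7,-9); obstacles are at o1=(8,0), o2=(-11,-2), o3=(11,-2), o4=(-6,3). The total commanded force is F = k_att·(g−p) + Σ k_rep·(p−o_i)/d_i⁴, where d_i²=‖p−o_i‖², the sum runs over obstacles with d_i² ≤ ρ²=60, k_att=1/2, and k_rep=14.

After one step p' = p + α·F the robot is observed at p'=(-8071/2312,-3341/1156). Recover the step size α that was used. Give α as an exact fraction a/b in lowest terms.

α = 1/4

F_att = 1/2·(g−p) = 1/2·(-4,-7) = (-2.0000,-3.5000)
o1: d²=125 > ρ²=60 → inactive
o2: d²=64 > ρ²=60 → inactive
o3: d²=196 > ρ²=60 → inactive
o4: d²=34 ≤ ρ²=60; F_rep = 14·(3,-5)/34² = (0.0363,-0.0606)
F = F_att + ΣF_rep = (-1.9637,-3.5606)
Δp = p'−p = (-0.4909,-0.8901); α = Δx/Fx = (-1135/2312) / (-1135/578) = 1/4
check: Δy/Fy = (-1029/1156) / (-1029/289) = 1/4 ✓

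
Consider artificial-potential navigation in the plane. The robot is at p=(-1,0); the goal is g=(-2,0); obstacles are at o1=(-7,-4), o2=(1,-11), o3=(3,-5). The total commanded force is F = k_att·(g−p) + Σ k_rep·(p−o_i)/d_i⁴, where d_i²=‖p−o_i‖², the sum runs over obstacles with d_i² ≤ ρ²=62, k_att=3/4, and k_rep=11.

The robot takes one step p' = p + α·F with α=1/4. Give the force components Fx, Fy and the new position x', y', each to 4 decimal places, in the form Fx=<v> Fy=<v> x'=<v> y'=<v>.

F_att = 3/4·(g−p) = 3/4·(-1,0) = (-0.7500,0.0000)
o1: d²=52 ≤ ρ²=62; F_rep = 11·(6,4)/52² = (0.0244,0.0163)
o2: d²=125 > ρ²=62 → inactive
o3: d²=41 ≤ ρ²=62; F_rep = 11·(-4,5)/41² = (-0.0262,0.0327)
F = F_att + ΣF_rep = (-0.7518,0.0490)
p' = p + 1/4·F = (-1.1879,0.0122)

Fx=-0.7518 Fy=0.0490 x'=-1.1879 y'=0.0122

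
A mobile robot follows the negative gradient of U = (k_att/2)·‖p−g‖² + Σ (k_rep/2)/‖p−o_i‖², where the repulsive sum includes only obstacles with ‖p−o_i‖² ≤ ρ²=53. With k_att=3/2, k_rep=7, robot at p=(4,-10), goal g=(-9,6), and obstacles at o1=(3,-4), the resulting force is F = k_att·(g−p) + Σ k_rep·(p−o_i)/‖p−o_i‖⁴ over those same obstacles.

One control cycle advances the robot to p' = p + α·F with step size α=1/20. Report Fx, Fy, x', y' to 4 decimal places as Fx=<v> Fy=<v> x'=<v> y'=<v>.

F_att = 3/2·(g−p) = 3/2·(-13,16) = (-19.5000,24.0000)
o1: d²=37 ≤ ρ²=53; F_rep = 7·(1,-6)/37² = (0.0051,-0.0307)
F = F_att + ΣF_rep = (-19.4949,23.9693)
p' = p + 1/20·F = (3.0253,-8.8015)

Fx=-19.4949 Fy=23.9693 x'=3.0253 y'=-8.8015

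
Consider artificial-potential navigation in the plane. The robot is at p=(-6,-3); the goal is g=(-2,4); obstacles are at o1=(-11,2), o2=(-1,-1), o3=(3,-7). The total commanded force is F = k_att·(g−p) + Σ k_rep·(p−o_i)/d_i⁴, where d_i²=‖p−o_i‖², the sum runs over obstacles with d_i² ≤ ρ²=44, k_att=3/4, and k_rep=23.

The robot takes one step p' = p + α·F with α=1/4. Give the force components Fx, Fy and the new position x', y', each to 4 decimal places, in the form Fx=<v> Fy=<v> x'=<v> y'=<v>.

Fx=2.8633 Fy=5.1953 x'=-5.2842 y'=-1.7012

F_att = 3/4·(g−p) = 3/4·(4,7) = (3.0000,5.2500)
o1: d²=50 > ρ²=44 → inactive
o2: d²=29 ≤ ρ²=44; F_rep = 23·(-5,-2)/29² = (-0.1367,-0.0547)
o3: d²=97 > ρ²=44 → inactive
F = F_att + ΣF_rep = (2.8633,5.1953)
p' = p + 1/4·F = (-5.2842,-1.7012)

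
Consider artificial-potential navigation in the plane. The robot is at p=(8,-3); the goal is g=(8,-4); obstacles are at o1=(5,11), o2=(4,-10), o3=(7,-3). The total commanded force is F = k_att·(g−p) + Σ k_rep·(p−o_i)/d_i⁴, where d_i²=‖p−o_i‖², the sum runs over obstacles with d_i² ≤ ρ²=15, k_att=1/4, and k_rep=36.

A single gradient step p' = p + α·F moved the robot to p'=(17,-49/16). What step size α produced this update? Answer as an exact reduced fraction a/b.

F_att = 1/4·(g−p) = 1/4·(0,-1) = (0.0000,-0.2500)
o1: d²=205 > ρ²=15 → inactive
o2: d²=65 > ρ²=15 → inactive
o3: d²=1 ≤ ρ²=15; F_rep = 36·(1,0)/1² = (36.0000,0.0000)
F = F_att + ΣF_rep = (36.0000,-0.2500)
Δp = p'−p = (9.0000,-0.0625); α = Δx/Fx = (9) / (36) = 1/4
check: Δy/Fy = (-1/16) / (-1/4) = 1/4 ✓

α = 1/4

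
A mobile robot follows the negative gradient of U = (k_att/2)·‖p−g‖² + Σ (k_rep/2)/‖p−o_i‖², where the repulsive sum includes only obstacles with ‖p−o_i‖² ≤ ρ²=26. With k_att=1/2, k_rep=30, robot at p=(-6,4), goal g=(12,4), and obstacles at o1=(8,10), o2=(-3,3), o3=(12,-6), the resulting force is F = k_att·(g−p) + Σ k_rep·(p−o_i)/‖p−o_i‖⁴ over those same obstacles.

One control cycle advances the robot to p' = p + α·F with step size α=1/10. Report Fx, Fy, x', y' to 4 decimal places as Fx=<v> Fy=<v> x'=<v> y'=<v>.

Fx=8.1000 Fy=0.3000 x'=-5.1900 y'=4.0300

F_att = 1/2·(g−p) = 1/2·(18,0) = (9.0000,0.0000)
o1: d²=232 > ρ²=26 → inactive
o2: d²=10 ≤ ρ²=26; F_rep = 30·(-3,1)/10² = (-0.9000,0.3000)
o3: d²=424 > ρ²=26 → inactive
F = F_att + ΣF_rep = (8.1000,0.3000)
p' = p + 1/10·F = (-5.1900,4.0300)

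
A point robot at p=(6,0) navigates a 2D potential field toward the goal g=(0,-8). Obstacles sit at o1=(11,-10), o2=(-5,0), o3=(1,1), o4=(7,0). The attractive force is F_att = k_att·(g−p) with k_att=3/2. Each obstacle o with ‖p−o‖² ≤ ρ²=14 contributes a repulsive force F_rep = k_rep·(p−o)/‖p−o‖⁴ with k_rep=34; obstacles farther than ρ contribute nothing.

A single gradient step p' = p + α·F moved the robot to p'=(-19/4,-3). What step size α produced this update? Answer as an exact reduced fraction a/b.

F_att = 3/2·(g−p) = 3/2·(-6,-8) = (-9.0000,-12.0000)
o1: d²=125 > ρ²=14 → inactive
o2: d²=121 > ρ²=14 → inactive
o3: d²=26 > ρ²=14 → inactive
o4: d²=1 ≤ ρ²=14; F_rep = 34·(-1,0)/1² = (-34.0000,0.0000)
F = F_att + ΣF_rep = (-43.0000,-12.0000)
Δp = p'−p = (-10.7500,-3.0000); α = Δx/Fx = (-43/4) / (-43) = 1/4
check: Δy/Fy = (-3) / (-12) = 1/4 ✓

α = 1/4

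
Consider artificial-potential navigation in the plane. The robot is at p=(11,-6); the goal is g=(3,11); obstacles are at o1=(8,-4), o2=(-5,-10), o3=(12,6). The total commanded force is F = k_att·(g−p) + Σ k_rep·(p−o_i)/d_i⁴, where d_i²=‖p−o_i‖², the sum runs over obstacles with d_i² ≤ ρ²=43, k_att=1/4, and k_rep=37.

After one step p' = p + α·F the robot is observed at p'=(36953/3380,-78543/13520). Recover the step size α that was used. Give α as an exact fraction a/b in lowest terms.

α = 1/20

F_att = 1/4·(g−p) = 1/4·(-8,17) = (-2.0000,4.2500)
o1: d²=13 ≤ ρ²=43; F_rep = 37·(3,-2)/13² = (0.6568,-0.4379)
o2: d²=272 > ρ²=43 → inactive
o3: d²=145 > ρ²=43 → inactive
F = F_att + ΣF_rep = (-1.3432,3.8121)
Δp = p'−p = (-0.0672,0.1906); α = Δx/Fx = (-227/3380) / (-227/169) = 1/20
check: Δy/Fy = (2577/13520) / (2577/676) = 1/20 ✓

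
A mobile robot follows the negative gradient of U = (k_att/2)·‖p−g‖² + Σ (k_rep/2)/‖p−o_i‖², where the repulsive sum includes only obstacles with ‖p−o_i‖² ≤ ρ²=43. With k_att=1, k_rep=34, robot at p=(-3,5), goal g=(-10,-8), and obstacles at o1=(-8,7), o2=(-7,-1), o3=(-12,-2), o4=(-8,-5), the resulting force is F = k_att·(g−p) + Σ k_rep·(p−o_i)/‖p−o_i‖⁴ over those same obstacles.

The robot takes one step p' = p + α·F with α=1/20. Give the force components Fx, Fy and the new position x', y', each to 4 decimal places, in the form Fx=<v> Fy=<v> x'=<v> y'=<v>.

Fx=-6.7979 Fy=-13.0809 x'=-3.3399 y'=4.3460

F_att = 1·(g−p) = 1·(-7,-13) = (-7.0000,-13.0000)
o1: d²=29 ≤ ρ²=43; F_rep = 34·(5,-2)/29² = (0.2021,-0.0809)
o2: d²=52 > ρ²=43 → inactive
o3: d²=130 > ρ²=43 → inactive
o4: d²=125 > ρ²=43 → inactive
F = F_att + ΣF_rep = (-6.7979,-13.0809)
p' = p + 1/20·F = (-3.3399,4.3460)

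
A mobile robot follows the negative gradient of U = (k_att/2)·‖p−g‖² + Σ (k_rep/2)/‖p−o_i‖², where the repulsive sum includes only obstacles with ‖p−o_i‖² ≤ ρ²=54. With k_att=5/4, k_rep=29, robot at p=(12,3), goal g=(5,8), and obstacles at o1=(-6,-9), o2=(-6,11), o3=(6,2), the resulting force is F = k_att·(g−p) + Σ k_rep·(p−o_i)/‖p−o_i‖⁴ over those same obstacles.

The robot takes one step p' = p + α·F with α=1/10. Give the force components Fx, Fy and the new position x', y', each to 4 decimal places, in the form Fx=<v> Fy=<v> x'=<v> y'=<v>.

F_att = 5/4·(g−p) = 5/4·(-7,5) = (-8.7500,6.2500)
o1: d²=468 > ρ²=54 → inactive
o2: d²=388 > ρ²=54 → inactive
o3: d²=37 ≤ ρ²=54; F_rep = 29·(6,1)/37² = (0.1271,0.0212)
F = F_att + ΣF_rep = (-8.6229,6.2712)
p' = p + 1/10·F = (11.1377,3.6271)

Fx=-8.6229 Fy=6.2712 x'=11.1377 y'=3.6271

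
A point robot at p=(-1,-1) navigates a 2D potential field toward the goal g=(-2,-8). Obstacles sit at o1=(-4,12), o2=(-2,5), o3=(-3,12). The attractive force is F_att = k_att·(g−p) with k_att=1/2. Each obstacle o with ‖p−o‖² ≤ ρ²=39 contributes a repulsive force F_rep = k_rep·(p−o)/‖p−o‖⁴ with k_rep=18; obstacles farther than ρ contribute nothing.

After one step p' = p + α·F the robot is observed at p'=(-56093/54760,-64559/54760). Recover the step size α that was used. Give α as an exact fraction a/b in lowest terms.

α = 1/20

F_att = 1/2·(g−p) = 1/2·(-1,-7) = (-0.5000,-3.5000)
o1: d²=178 > ρ²=39 → inactive
o2: d²=37 ≤ ρ²=39; F_rep = 18·(1,-6)/37² = (0.0131,-0.0789)
o3: d²=173 > ρ²=39 → inactive
F = F_att + ΣF_rep = (-0.4869,-3.5789)
Δp = p'−p = (-0.0243,-0.1789); α = Δx/Fx = (-1333/54760) / (-1333/2738) = 1/20
check: Δy/Fy = (-9799/54760) / (-9799/2738) = 1/20 ✓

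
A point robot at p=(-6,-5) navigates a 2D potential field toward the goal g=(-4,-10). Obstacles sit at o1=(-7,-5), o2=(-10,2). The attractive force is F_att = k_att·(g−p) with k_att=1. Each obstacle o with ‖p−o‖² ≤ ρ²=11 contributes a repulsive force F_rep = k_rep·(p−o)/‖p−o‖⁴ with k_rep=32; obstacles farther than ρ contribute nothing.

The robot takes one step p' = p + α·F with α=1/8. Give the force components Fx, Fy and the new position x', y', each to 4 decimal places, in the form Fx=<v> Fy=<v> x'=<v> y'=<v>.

Fx=34.0000 Fy=-5.0000 x'=-1.7500 y'=-5.6250

F_att = 1·(g−p) = 1·(2,-5) = (2.0000,-5.0000)
o1: d²=1 ≤ ρ²=11; F_rep = 32·(1,0)/1² = (32.0000,0.0000)
o2: d²=65 > ρ²=11 → inactive
F = F_att + ΣF_rep = (34.0000,-5.0000)
p' = p + 1/8·F = (-1.7500,-5.6250)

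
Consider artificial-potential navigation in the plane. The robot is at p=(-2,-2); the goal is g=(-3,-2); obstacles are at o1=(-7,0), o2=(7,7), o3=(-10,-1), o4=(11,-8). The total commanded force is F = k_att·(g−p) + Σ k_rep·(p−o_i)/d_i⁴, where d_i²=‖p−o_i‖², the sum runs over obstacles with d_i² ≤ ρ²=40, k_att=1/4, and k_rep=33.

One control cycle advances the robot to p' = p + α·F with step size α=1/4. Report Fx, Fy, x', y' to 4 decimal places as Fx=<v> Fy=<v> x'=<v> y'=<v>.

Fx=-0.0538 Fy=-0.0785 x'=-2.0135 y'=-2.0196

F_att = 1/4·(g−p) = 1/4·(-1,0) = (-0.2500,0.0000)
o1: d²=29 ≤ ρ²=40; F_rep = 33·(5,-2)/29² = (0.1962,-0.0785)
o2: d²=162 > ρ²=40 → inactive
o3: d²=65 > ρ²=40 → inactive
o4: d²=205 > ρ²=40 → inactive
F = F_att + ΣF_rep = (-0.0538,-0.0785)
p' = p + 1/4·F = (-2.0135,-2.0196)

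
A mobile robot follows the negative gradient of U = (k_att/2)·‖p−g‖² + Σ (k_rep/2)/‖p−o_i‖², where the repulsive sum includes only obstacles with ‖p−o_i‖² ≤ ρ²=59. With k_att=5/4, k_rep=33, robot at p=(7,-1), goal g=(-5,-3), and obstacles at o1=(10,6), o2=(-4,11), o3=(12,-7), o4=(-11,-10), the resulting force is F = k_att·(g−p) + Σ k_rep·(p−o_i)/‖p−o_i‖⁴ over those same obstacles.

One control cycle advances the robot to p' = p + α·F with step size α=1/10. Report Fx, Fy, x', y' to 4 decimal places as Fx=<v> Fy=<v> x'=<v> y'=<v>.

F_att = 5/4·(g−p) = 5/4·(-12,-2) = (-15.0000,-2.5000)
o1: d²=58 ≤ ρ²=59; F_rep = 33·(-3,-7)/58² = (-0.0294,-0.0687)
o2: d²=265 > ρ²=59 → inactive
o3: d²=61 > ρ²=59 → inactive
o4: d²=405 > ρ²=59 → inactive
F = F_att + ΣF_rep = (-15.0294,-2.5687)
p' = p + 1/10·F = (5.4971,-1.2569)

Fx=-15.0294 Fy=-2.5687 x'=5.4971 y'=-1.2569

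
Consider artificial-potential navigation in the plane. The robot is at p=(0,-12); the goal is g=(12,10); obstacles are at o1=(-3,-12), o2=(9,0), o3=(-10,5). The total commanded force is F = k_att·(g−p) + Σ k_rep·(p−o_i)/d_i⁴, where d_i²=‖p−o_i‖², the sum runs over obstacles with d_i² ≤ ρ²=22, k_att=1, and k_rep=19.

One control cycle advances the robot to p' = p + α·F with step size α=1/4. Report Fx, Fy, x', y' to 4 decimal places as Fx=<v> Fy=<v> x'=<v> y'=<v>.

Fx=12.7037 Fy=22.0000 x'=3.1759 y'=-6.5000

F_att = 1·(g−p) = 1·(12,22) = (12.0000,22.0000)
o1: d²=9 ≤ ρ²=22; F_rep = 19·(3,0)/9² = (0.7037,0.0000)
o2: d²=225 > ρ²=22 → inactive
o3: d²=389 > ρ²=22 → inactive
F = F_att + ΣF_rep = (12.7037,22.0000)
p' = p + 1/4·F = (3.1759,-6.5000)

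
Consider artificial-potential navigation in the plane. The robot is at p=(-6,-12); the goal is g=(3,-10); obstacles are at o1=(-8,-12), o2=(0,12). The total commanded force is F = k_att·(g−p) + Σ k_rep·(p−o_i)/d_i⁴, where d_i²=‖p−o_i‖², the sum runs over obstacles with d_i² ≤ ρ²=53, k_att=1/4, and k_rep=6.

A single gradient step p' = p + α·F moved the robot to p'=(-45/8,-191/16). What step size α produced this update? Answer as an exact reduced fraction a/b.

F_att = 1/4·(g−p) = 1/4·(9,2) = (2.2500,0.5000)
o1: d²=4 ≤ ρ²=53; F_rep = 6·(2,0)/4² = (0.7500,0.0000)
o2: d²=612 > ρ²=53 → inactive
F = F_att + ΣF_rep = (3.0000,0.5000)
Δp = p'−p = (0.3750,0.0625); α = Δx/Fx = (3/8) / (3) = 1/8
check: Δy/Fy = (1/16) / (1/2) = 1/8 ✓

α = 1/8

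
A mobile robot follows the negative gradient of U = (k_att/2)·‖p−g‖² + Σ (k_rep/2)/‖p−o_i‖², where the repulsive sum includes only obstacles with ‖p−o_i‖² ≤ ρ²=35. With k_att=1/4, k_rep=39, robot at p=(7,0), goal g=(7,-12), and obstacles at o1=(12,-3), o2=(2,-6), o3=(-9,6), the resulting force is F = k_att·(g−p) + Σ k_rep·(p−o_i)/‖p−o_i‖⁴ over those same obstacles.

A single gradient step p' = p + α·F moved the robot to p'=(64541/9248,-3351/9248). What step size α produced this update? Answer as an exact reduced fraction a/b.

α = 1/8

F_att = 1/4·(g−p) = 1/4·(0,-12) = (0.0000,-3.0000)
o1: d²=34 ≤ ρ²=35; F_rep = 39·(-5,3)/34² = (-0.1687,0.1012)
o2: d²=61 > ρ²=35 → inactive
o3: d²=292 > ρ²=35 → inactive
F = F_att + ΣF_rep = (-0.1687,-2.8988)
Δp = p'−p = (-0.0211,-0.3623); α = Δx/Fx = (-195/9248) / (-195/1156) = 1/8
check: Δy/Fy = (-3351/9248) / (-3351/1156) = 1/8 ✓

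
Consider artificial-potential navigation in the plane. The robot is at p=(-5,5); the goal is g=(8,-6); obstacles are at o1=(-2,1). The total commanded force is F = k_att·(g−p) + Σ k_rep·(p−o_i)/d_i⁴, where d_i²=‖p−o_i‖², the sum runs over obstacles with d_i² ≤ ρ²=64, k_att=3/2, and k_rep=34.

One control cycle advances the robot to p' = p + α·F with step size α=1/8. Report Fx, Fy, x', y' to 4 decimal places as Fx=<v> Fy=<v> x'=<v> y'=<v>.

F_att = 3/2·(g−p) = 3/2·(13,-11) = (19.5000,-16.5000)
o1: d²=25 ≤ ρ²=64; F_rep = 34·(-3,4)/25² = (-0.1632,0.2176)
F = F_att + ΣF_rep = (19.3368,-16.2824)
p' = p + 1/8·F = (-2.5829,2.9647)

Fx=19.3368 Fy=-16.2824 x'=-2.5829 y'=2.9647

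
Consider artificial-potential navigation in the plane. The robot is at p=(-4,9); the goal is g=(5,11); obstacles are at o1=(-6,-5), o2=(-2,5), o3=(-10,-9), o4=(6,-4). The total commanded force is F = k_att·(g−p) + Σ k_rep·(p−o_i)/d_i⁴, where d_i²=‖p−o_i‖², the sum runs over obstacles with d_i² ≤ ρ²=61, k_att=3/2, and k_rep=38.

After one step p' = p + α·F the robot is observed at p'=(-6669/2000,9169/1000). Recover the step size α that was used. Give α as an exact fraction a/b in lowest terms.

α = 1/20

F_att = 3/2·(g−p) = 3/2·(9,2) = (13.5000,3.0000)
o1: d²=200 > ρ²=61 → inactive
o2: d²=20 ≤ ρ²=61; F_rep = 38·(-2,4)/20² = (-0.1900,0.3800)
o3: d²=360 > ρ²=61 → inactive
o4: d²=269 > ρ²=61 → inactive
F = F_att + ΣF_rep = (13.3100,3.3800)
Δp = p'−p = (0.6655,0.1690); α = Δx/Fx = (1331/2000) / (1331/100) = 1/20
check: Δy/Fy = (169/1000) / (169/50) = 1/20 ✓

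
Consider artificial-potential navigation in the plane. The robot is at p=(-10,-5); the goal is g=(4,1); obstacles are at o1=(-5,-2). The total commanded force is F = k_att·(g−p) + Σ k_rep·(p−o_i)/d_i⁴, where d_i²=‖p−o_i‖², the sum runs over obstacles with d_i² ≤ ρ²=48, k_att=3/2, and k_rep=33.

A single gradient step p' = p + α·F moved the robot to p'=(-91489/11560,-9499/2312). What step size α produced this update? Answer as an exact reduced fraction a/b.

α = 1/10

F_att = 3/2·(g−p) = 3/2·(14,6) = (21.0000,9.0000)
o1: d²=34 ≤ ρ²=48; F_rep = 33·(-5,-3)/34² = (-0.1427,-0.0856)
F = F_att + ΣF_rep = (20.8573,8.9144)
Δp = p'−p = (2.0857,0.8914); α = Δx/Fx = (24111/11560) / (24111/1156) = 1/10
check: Δy/Fy = (2061/2312) / (10305/1156) = 1/10 ✓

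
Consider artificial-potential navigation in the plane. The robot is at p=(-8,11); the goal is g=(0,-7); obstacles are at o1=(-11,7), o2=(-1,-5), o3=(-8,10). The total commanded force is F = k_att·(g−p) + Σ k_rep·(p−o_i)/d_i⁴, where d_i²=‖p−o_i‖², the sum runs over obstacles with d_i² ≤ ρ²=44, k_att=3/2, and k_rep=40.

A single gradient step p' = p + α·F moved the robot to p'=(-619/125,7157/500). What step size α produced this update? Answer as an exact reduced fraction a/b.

α = 1/4

F_att = 3/2·(g−p) = 3/2·(8,-18) = (12.0000,-27.0000)
o1: d²=25 ≤ ρ²=44; F_rep = 40·(3,4)/25² = (0.1920,0.2560)
o2: d²=305 > ρ²=44 → inactive
o3: d²=1 ≤ ρ²=44; F_rep = 40·(0,1)/1² = (0.0000,40.0000)
F = F_att + ΣF_rep = (12.1920,13.2560)
Δp = p'−p = (3.0480,3.3140); α = Δx/Fx = (381/125) / (1524/125) = 1/4
check: Δy/Fy = (1657/500) / (1657/125) = 1/4 ✓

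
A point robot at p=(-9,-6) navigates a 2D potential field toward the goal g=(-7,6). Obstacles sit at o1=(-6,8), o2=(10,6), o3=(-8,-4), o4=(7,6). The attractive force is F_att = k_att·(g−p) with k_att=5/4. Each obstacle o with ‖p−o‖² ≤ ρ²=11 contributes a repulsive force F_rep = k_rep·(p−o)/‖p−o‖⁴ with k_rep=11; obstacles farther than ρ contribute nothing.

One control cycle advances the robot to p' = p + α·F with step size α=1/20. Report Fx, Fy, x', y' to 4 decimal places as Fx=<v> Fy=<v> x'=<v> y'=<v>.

Fx=2.0600 Fy=14.1200 x'=-8.8970 y'=-5.2940

F_att = 5/4·(g−p) = 5/4·(2,12) = (2.5000,15.0000)
o1: d²=205 > ρ²=11 → inactive
o2: d²=505 > ρ²=11 → inactive
o3: d²=5 ≤ ρ²=11; F_rep = 11·(-1,-2)/5² = (-0.4400,-0.8800)
o4: d²=400 > ρ²=11 → inactive
F = F_att + ΣF_rep = (2.0600,14.1200)
p' = p + 1/20·F = (-8.8970,-5.2940)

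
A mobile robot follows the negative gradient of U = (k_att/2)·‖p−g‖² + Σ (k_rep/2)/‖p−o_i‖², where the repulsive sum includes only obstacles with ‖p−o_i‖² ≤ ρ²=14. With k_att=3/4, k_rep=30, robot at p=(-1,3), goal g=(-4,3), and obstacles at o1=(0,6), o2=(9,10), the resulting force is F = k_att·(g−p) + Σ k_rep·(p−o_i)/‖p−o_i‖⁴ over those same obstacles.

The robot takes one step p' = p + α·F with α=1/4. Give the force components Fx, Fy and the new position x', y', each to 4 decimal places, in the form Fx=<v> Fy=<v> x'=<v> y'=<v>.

F_att = 3/4·(g−p) = 3/4·(-3,0) = (-2.2500,0.0000)
o1: d²=10 ≤ ρ²=14; F_rep = 30·(-1,-3)/10² = (-0.3000,-0.9000)
o2: d²=149 > ρ²=14 → inactive
F = F_att + ΣF_rep = (-2.5500,-0.9000)
p' = p + 1/4·F = (-1.6375,2.7750)

Fx=-2.5500 Fy=-0.9000 x'=-1.6375 y'=2.7750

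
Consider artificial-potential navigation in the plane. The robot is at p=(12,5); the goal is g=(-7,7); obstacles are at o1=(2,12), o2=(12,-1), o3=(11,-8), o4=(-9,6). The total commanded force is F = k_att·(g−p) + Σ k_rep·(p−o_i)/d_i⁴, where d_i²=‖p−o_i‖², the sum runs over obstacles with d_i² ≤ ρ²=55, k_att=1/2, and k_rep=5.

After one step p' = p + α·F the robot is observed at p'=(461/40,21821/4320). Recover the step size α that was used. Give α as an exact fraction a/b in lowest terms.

F_att = 1/2·(g−p) = 1/2·(-19,2) = (-9.5000,1.0000)
o1: d²=149 > ρ²=55 → inactive
o2: d²=36 ≤ ρ²=55; F_rep = 5·(0,6)/36² = (0.0000,0.0231)
o3: d²=170 > ρ²=55 → inactive
o4: d²=442 > ρ²=55 → inactive
F = F_att + ΣF_rep = (-9.5000,1.0231)
Δp = p'−p = (-0.4750,0.0512); α = Δx/Fx = (-19/40) / (-19/2) = 1/20
check: Δy/Fy = (221/4320) / (221/216) = 1/20 ✓

α = 1/20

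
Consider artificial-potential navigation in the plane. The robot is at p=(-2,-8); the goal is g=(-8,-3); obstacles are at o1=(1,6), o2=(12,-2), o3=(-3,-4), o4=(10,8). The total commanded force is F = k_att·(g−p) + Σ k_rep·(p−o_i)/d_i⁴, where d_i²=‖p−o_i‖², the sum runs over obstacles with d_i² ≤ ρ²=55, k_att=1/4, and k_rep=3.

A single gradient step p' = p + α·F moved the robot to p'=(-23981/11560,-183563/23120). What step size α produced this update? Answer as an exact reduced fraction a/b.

F_att = 1/4·(g−p) = 1/4·(-6,5) = (-1.5000,1.2500)
o1: d²=205 > ρ²=55 → inactive
o2: d²=232 > ρ²=55 → inactive
o3: d²=17 ≤ ρ²=55; F_rep = 3·(1,-4)/17² = (0.0104,-0.0415)
o4: d²=400 > ρ²=55 → inactive
F = F_att + ΣF_rep = (-1.4896,1.2085)
Δp = p'−p = (-0.0745,0.0604); α = Δx/Fx = (-861/11560) / (-861/578) = 1/20
check: Δy/Fy = (1397/23120) / (1397/1156) = 1/20 ✓

α = 1/20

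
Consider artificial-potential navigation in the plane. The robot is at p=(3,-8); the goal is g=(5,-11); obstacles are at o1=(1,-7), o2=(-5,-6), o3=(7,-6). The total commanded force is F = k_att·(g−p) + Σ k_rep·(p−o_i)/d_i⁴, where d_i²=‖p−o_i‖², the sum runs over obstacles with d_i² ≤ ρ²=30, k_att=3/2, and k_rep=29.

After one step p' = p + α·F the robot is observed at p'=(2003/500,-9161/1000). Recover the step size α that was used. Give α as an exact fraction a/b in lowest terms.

α = 1/5

F_att = 3/2·(g−p) = 3/2·(2,-3) = (3.0000,-4.5000)
o1: d²=5 ≤ ρ²=30; F_rep = 29·(2,-1)/5² = (2.3200,-1.1600)
o2: d²=68 > ρ²=30 → inactive
o3: d²=20 ≤ ρ²=30; F_rep = 29·(-4,-2)/20² = (-0.2900,-0.1450)
F = F_att + ΣF_rep = (5.0300,-5.8050)
Δp = p'−p = (1.0060,-1.1610); α = Δx/Fx = (503/500) / (503/100) = 1/5
check: Δy/Fy = (-1161/1000) / (-1161/200) = 1/5 ✓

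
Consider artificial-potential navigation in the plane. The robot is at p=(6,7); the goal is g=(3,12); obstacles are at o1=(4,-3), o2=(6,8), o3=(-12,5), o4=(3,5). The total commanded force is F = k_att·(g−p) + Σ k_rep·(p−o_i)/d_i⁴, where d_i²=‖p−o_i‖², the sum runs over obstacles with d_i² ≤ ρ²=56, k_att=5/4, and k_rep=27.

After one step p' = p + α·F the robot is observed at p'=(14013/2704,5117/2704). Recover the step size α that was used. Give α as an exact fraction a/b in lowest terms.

F_att = 5/4·(g−p) = 5/4·(-3,5) = (-3.7500,6.2500)
o1: d²=104 > ρ²=56 → inactive
o2: d²=1 ≤ ρ²=56; F_rep = 27·(0,-1)/1² = (0.0000,-27.0000)
o3: d²=328 > ρ²=56 → inactive
o4: d²=13 ≤ ρ²=56; F_rep = 27·(3,2)/13² = (0.4793,0.3195)
F = F_att + ΣF_rep = (-3.2707,-20.4305)
Δp = p'−p = (-0.8177,-5.1076); α = Δx/Fx = (-2211/2704) / (-2211/676) = 1/4
check: Δy/Fy = (-13811/2704) / (-13811/676) = 1/4 ✓

α = 1/4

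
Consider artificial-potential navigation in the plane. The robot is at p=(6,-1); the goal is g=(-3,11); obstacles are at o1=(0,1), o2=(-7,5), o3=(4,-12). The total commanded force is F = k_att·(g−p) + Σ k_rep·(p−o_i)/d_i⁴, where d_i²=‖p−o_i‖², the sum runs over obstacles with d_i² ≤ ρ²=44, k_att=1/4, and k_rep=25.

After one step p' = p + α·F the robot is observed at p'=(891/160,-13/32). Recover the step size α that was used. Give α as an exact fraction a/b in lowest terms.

F_att = 1/4·(g−p) = 1/4·(-9,12) = (-2.2500,3.0000)
o1: d²=40 ≤ ρ²=44; F_rep = 25·(6,-2)/40² = (0.0938,-0.0312)
o2: d²=205 > ρ²=44 → inactive
o3: d²=125 > ρ²=44 → inactive
F = F_att + ΣF_rep = (-2.1562,2.9688)
Δp = p'−p = (-0.4313,0.5938); α = Δx/Fx = (-69/160) / (-69/32) = 1/5
check: Δy/Fy = (19/32) / (95/32) = 1/5 ✓

α = 1/5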